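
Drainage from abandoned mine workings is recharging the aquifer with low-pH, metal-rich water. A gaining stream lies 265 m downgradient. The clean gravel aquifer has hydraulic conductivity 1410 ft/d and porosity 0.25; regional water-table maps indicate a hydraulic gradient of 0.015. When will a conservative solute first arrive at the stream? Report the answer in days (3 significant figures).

K = 1410 ft/d × 0.3048 = 429.8 m/d
Darcy flux q = K·i = 429.8 × 0.015 = 6.447 m/d
Average linear velocity = 6.447 / 0.25 = 25.79 m/d
t = L / v = 265 / 25.79 = 10.28 d

10.3 days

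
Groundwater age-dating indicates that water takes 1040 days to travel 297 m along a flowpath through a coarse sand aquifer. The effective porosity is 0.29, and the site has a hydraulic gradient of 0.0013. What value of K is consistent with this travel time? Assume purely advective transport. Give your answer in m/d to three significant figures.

v = L / t = 297 / 1040 = 0.2856 m/d
K = v · n / i = 0.2856 × 0.29 / 0.0013 = 63.7 m/d

63.7 m/d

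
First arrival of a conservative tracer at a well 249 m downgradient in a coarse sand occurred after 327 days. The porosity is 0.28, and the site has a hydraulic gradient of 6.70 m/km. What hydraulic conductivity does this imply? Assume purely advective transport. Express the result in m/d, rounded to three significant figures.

31.8 m/d

v = L / t = 249 / 327 = 0.7615 m/d
K = v · n / i = 0.7615 × 0.28 / 0.0067 = 31.8 m/d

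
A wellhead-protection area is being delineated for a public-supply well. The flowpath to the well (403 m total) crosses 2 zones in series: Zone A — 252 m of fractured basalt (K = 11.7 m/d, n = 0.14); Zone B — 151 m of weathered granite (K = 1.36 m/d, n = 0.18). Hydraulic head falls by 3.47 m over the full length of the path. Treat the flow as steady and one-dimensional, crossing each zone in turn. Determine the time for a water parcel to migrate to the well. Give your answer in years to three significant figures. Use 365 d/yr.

Continuity: the same q passes through each zone, so ΔH = q·Σ(L_j/K_j) — the zones act as resistances in series.
Σ(L/K) = 252/11.7 + 151/1.36 = 21.54 + 111.0 = 132.6 d
q = ΔH / Σ(L/K) = 3.47 / 132.6 = 0.02618 m/d (same in every zone)
Zone A: v = q/n = 0.02618/0.14 = 0.1870 m/d → t_A = 252/0.1870 = 1348 d
Zone B: v = q/n = 0.02618/0.18 = 0.1454 m/d → t_B = 151/0.1454 = 1038 d
Total t = 1348 + 1038 = 2386 d
   = 2386 / 365 = 6.54 yr

6.54 years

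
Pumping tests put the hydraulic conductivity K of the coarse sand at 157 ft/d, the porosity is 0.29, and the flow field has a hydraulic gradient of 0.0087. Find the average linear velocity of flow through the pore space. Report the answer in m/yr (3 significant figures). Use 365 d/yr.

524 m/yr

K = 157 ft/d × 0.3048 = 47.85 m/d
Specific discharge q = 47.85 × 0.0087 = 0.4163 m/d
v = Ki/n = 47.85·0.0087/0.29 = 1.436 m/d
   = 1.436 × 365 = 524 m/yr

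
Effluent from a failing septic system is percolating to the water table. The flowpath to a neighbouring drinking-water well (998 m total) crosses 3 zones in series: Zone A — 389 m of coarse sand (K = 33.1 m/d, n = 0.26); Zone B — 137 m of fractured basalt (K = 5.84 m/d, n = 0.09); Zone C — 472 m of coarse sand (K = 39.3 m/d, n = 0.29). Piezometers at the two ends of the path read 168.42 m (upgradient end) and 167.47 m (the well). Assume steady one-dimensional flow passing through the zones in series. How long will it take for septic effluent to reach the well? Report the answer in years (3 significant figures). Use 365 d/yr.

Total head drop ΔH = 168.42 − 167.47 = 0.95 m
Continuity: the same q passes through each zone, so ΔH = q·Σ(L_j/K_j) — the zones act as resistances in series.
Σ(L/K) = 389/33.1 + 137/5.84 + 472/39.3 = 11.75 + 23.46 + 12.01 = 47.22 d
q = ΔH / Σ(L/K) = 0.95 / 47.22 = 0.02012 m/d (same in every zone)
Zone A: v = q/n = 0.02012/0.26 = 0.07738 m/d → t_A = 389/0.07738 = 5027 d
Zone B: v = q/n = 0.02012/0.09 = 0.2235 m/d → t_B = 137/0.2235 = 612.9 d
Zone C: v = q/n = 0.02012/0.29 = 0.06937 m/d → t_C = 472/0.06937 = 6804 d
Total t = 5027 + 612.9 + 6804 = 12440 d
   = 12440 / 365 = 34.1 yr

34.1 years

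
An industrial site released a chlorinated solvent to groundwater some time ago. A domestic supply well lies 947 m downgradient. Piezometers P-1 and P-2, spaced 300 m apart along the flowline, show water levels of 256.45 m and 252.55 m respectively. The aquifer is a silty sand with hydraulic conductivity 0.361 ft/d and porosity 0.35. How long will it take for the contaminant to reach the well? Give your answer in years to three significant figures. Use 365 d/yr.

Hydraulic gradient i = (256.45 − 252.55) / 300 = 3.90 / 300 = 0.01300
K = 0.361 ft/d × 0.3048 = 0.1100 m/d
q = Ki = 0.1100 × 0.01300 = 0.001430 m/d
Average linear velocity = 0.001430 / 0.35 = 0.004087 m/d
t = L / v = 947 / 0.004087 = 231700 d
   = 231700 / 365 = 635 yr

635 years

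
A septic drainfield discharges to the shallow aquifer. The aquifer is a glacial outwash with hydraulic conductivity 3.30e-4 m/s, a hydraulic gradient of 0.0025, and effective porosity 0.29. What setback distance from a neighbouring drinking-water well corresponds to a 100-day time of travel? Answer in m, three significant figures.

24.6 m

K = 3.30e-4 m/s × 86400 s/d = 28.51 m/d
Specific discharge q = 28.51 × 0.0025 = 0.07128 m/d
v = Ki/n = 28.51·0.0025/0.29 = 0.2458 m/d
L = v × T = 0.2458 × 100 = 24.58 m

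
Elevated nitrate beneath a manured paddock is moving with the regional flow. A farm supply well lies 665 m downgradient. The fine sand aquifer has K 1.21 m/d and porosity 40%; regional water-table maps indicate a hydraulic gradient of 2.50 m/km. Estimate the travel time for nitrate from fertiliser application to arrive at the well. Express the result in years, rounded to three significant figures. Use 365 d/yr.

Darcy flux q = K·i = 1.21 × 0.0025 = 0.003025 m/d
v_s = q/n_e = 0.003025/0.40 = 0.007563 m/d
t = L / v = 665 / 0.007563 = 87930 d
   = 87930 / 365 = 241 yr

241 years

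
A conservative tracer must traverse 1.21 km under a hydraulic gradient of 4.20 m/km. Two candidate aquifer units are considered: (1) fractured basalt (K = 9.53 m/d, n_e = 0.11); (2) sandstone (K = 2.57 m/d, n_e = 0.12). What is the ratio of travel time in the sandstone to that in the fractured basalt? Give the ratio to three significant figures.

Unit 1 (fractured basalt): v = 9.53×0.0042/0.11 = 0.3639 m/d, t = 1210/0.3639 = 3325 d
Unit 2 (sandstone): v = 2.57×0.0042/0.12 = 0.08995 m/d, t = 1210/0.08995 = 13450 d
t(sandstone) / t(fractured basalt) = 13450/3325 = 4.05

4.05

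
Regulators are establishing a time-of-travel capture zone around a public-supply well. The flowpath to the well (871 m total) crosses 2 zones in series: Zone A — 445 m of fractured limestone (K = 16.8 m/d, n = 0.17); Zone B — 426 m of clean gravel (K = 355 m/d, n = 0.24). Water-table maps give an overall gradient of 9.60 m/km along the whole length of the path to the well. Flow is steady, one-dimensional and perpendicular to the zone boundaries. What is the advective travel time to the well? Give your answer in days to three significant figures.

589 days

Continuity: the same q passes through each zone, so ΔH = q·Σ(L_j/K_j) — the zones act as resistances in series.
Σ(L/K) = 445/16.8 + 426/355 = 26.49 + 1.200 = 27.69 d
K_eq = L_total / Σ(L/K) = 871 / 27.69 = 31.46 m/d
q = K_eq · i = 31.46 × 0.0096 = 0.3020 m/d (same in every zone)
Zone A: v = q/n = 0.3020/0.17 = 1.776 m/d → t_A = 445/1.776 = 250.5 d
Zone B: v = q/n = 0.3020/0.24 = 1.258 m/d → t_B = 426/1.258 = 338.6 d
Total t = 250.5 + 338.6 = 589.1 d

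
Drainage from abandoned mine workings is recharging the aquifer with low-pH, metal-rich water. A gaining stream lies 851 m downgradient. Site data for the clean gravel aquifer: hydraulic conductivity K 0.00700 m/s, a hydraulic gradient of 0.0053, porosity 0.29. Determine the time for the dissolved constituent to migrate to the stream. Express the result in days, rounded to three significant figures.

K = 0.00700 m/s × 86400 s/d = 604.8 m/d
Darcy flux q = K·i = 604.8 × 0.0053 = 3.205 m/d
Average linear velocity = 3.205 / 0.29 = 11.05 m/d
t = L / v = 851 / 11.05 = 76.99 d

77.0 days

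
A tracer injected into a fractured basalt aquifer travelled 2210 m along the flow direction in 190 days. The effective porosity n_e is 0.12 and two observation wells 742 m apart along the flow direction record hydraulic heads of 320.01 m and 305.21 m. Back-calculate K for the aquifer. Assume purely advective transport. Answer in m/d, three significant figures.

Hydraulic gradient i = (320.01 − 305.21) / 742 = 14.80 / 742 = 0.01995
v = L / t = 2210 / 190 = 11.63 m/d
K = v · n / i = 11.63 × 0.12 / 0.01995 = 70.0 m/d

70.0 m/d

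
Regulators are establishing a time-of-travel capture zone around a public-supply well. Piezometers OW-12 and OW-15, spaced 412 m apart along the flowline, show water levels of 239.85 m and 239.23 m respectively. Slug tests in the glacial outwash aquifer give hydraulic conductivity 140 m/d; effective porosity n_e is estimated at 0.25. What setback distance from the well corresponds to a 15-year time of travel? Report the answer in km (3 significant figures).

4.61 km

Hydraulic gradient i = (239.85 − 239.23) / 412 = 0.62 / 412 = 0.001505
Specific discharge q = 140 × 0.001505 = 0.2107 m/d
Seepage velocity v = q / n = 0.2107 / 0.25 = 0.8427 m/d
T = 15 yr × 365 = 5475 d
L = v × T = 0.8427 × 5475 = 4614 m
   = 4.61 km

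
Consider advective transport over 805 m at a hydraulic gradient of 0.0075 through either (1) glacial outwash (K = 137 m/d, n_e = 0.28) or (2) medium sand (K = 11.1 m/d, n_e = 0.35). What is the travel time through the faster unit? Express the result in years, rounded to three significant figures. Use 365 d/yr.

0.601 years

Unit 1 (glacial outwash): v = 137×0.0075/0.28 = 3.670 m/d, t = 805/3.670 = 219.4 d
Unit 2 (medium sand): v = 11.1×0.0075/0.35 = 0.2379 m/d, t = 805/0.2379 = 3384 d
Faster: 219.4 d / 365 = 0.601 yr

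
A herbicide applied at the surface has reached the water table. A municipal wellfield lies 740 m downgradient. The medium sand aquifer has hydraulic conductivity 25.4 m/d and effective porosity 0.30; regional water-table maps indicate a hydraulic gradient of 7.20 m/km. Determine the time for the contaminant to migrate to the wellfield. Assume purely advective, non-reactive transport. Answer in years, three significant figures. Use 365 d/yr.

Specific discharge q = 25.4 × 0.0072 = 0.1829 m/d
v = Ki/n = 25.4·0.0072/0.30 = 0.6096 m/d
t = L / v = 740 / 0.6096 = 1214 d
   = 1214 / 365 = 3.33 yr

3.33 years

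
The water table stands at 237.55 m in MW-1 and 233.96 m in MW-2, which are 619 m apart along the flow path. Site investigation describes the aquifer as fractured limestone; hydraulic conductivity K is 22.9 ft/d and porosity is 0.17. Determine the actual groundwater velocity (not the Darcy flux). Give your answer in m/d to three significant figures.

Hydraulic gradient i = (237.55 − 233.96) / 619 = 3.59 / 619 = 0.005800
K = 22.9 ft/d × 0.3048 = 6.980 m/d
q = Ki = 6.980 × 0.005800 = 0.04048 m/d
Seepage velocity v = q / n = 0.04048 / 0.17 = 0.2381 m/d

0.238 m/d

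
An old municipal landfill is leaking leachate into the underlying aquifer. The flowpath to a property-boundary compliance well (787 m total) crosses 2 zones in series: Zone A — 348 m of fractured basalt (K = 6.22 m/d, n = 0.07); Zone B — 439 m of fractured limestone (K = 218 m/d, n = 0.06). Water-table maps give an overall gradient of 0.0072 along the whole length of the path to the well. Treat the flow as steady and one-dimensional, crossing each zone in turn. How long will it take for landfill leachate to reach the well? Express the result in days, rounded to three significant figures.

519 days

Steady 1-D flow in series ⇒ the Darcy flux q is identical in every zone and the zone head losses add (resistances L/K in series).
Σ(L/K) = 348/6.22 + 439/218 = 55.95 + 2.014 = 57.96 d
K_eq = L_total / Σ(L/K) = 787 / 57.96 = 13.58 m/d
q = K_eq · i = 13.58 × 0.0072 = 0.09776 m/d (same in every zone)
Zone A: v = q/n = 0.09776/0.07 = 1.397 m/d → t_A = 348/1.397 = 249.2 d
Zone B: v = q/n = 0.09776/0.06 = 1.629 m/d → t_B = 439/1.629 = 269.4 d
Total t = 249.2 + 269.4 = 518.6 d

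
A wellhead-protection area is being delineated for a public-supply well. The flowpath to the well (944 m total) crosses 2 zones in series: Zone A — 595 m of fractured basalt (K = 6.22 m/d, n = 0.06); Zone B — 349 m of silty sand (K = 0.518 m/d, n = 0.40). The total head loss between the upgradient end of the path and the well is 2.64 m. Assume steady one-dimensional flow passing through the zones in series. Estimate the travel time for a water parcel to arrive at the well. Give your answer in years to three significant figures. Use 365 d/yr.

140 years

Steady 1-D flow in series ⇒ the Darcy flux q is identical in every zone and the zone head losses add (resistances L/K in series).
Σ(L/K) = 595/6.22 + 349/0.518 = 95.66 + 673.7 = 769.4 d
q = ΔH / Σ(L/K) = 2.64 / 769.4 = 0.003431 m/d (same in every zone)
Zone A: v = q/n = 0.003431/0.06 = 0.05719 m/d → t_A = 595/0.05719 = 10400 d
Zone B: v = q/n = 0.003431/0.40 = 0.008578 m/d → t_B = 349/0.008578 = 40690 d
Total t = 10400 + 40690 = 51090 d
   = 51090 / 365 = 140 yr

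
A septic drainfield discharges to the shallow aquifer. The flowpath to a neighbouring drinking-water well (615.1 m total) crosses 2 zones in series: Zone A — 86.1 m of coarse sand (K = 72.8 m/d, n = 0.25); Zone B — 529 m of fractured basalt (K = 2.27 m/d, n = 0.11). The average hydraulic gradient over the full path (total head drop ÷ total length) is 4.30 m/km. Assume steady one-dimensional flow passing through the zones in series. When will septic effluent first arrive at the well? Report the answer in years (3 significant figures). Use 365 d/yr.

Continuity: the same q passes through each zone, so ΔH = q·Σ(L_j/K_j) — the zones act as resistances in series.
Σ(L/K) = 86.1/72.8 + 529/2.27 = 1.183 + 233.0 = 234.2 d
K_eq = L_total / Σ(L/K) = 615.1 / 234.2 = 2.626 m/d
q = K_eq · i = 2.626 × 0.0043 = 0.01129 m/d (same in every zone)
Zone A: v = q/n = 0.01129/0.25 = 0.04517 m/d → t_A = 86.1/0.04517 = 1906 d
Zone B: v = q/n = 0.01129/0.11 = 0.1027 m/d → t_B = 529/0.1027 = 5153 d
Total t = 1906 + 5153 = 7059 d
   = 7059 / 365 = 19.3 yr

19.3 years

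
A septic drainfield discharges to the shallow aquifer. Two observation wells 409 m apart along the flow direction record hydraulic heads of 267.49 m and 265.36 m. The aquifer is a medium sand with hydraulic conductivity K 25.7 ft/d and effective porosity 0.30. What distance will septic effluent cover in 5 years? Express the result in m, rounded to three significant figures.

248 m

Hydraulic gradient i = (267.49 − 265.36) / 409 = 2.13 / 409 = 0.005208
K = 25.7 ft/d × 0.3048 = 7.833 m/d
Specific discharge q = 7.833 × 0.005208 = 0.04079 m/d
Average linear velocity = 0.04079 / 0.30 = 0.1360 m/d
T = 5 yr × 365 = 1825 d
L = v × T = 0.1360 × 1825 = 248.2 m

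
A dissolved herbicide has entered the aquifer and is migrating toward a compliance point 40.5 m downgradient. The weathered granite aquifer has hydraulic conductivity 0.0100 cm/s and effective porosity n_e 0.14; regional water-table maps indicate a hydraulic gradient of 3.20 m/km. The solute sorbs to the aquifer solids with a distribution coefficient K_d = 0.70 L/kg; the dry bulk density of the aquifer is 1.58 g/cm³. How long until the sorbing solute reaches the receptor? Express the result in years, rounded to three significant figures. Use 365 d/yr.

K = 0.0100 cm/s × 864 = 8.640 m/d
q = Ki = 8.640 × 0.0032 = 0.02765 m/d
v_s = q/n_e = 0.02765/0.14 = 0.1975 m/d
Retardation R = 1 + ρ_b·K_d/n = 1 + 1.58×0.70/0.14 = 8.900
Contaminant velocity v_c = v/R = 0.1975/8.900 = 0.02219 m/d
t = L/v_c = 40.5/0.02219 = 1825 d
   = 1825/365 = 5.00 yr

5.00 years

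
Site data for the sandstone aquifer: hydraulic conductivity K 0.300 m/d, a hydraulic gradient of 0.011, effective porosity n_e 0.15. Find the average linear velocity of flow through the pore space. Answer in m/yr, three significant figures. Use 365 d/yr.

8.03 m/yr

Specific discharge q = 0.300 × 0.011 = 0.003300 m/d
Average linear velocity = 0.003300 / 0.15 = 0.02200 m/d
   = 0.02200 × 365 = 8.03 m/yr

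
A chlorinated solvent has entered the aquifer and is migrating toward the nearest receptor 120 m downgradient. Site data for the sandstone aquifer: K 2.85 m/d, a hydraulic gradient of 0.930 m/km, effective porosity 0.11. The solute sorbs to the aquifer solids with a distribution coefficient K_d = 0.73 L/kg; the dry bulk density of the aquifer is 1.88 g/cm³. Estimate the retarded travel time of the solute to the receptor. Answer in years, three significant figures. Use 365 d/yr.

184 years

Specific discharge q = 2.85 × 9.3e-4 = 0.002651 m/d
v_s = q/n_e = 0.002651/0.11 = 0.02410 m/d
Retardation R = 1 + ρ_b·K_d/n = 1 + 1.88×0.73/0.11 = 13.48
Contaminant velocity v_c = v/R = 0.02410/13.48 = 0.001788 m/d
t = L/v_c = 120/0.001788 = 67110 d
   = 67110/365 = 184 yr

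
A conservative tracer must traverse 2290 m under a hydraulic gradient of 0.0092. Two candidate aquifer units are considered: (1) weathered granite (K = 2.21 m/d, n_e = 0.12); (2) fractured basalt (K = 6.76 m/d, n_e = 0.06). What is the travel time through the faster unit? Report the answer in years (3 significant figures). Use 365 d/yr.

Unit 1 (weathered granite): v = 2.21×0.0092/0.12 = 0.1694 m/d, t = 2290/0.1694 = 13520 d
Unit 2 (fractured basalt): v = 6.76×0.0092/0.06 = 1.037 m/d, t = 2290/1.037 = 2209 d
Faster: 2209 d / 365 = 6.05 yr

6.05 years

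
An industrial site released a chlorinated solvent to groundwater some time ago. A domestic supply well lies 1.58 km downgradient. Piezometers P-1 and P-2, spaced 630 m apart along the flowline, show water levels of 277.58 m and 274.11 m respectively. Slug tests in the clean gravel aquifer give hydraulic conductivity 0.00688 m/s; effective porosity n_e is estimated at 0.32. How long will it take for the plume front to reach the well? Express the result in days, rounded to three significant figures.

154 days

Hydraulic gradient i = (277.58 − 274.11) / 630 = 3.47 / 630 = 0.005508
K = 0.00688 m/s × 86400 s/d = 594.4 m/d
Specific discharge q = 594.4 × 0.005508 = 3.274 m/d
Average linear velocity = 3.274 / 0.32 = 10.23 m/d
L = 1.58 km = 1580 m
t = L / v = 1580 / 10.23 = 154.4 d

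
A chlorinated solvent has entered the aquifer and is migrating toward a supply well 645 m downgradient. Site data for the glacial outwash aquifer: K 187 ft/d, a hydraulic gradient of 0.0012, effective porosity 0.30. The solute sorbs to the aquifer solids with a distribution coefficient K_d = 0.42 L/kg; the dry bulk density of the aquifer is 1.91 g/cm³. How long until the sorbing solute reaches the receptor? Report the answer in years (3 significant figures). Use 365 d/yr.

K = 187 ft/d × 0.3048 = 57.00 m/d
Specific discharge q = 57.00 × 0.0012 = 0.06840 m/d
Average linear velocity = 0.06840 / 0.30 = 0.2280 m/d
Retardation R = 1 + ρ_b·K_d/n = 1 + 1.91×0.42/0.30 = 3.674
Contaminant velocity v_c = v/R = 0.2280/3.674 = 0.06206 m/d
t = L/v_c = 645/0.06206 = 10390 d
   = 10390/365 = 28.5 yr

28.5 years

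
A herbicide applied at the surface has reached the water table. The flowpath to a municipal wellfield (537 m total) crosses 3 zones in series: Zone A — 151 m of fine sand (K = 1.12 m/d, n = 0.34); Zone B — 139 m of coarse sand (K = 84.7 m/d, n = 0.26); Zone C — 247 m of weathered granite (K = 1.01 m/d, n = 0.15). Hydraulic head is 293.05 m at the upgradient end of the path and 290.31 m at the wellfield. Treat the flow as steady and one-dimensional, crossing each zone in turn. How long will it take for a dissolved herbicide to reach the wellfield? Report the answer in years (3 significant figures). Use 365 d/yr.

Total head drop ΔH = 293.05 − 290.31 = 2.74 m
Continuity: the same q passes through each zone, so ΔH = q·Σ(L_j/K_j) — the zones act as resistances in series.
Σ(L/K) = 151/1.12 + 139/84.7 + 247/1.01 = 134.8 + 1.641 + 244.6 = 381.0 d
q = ΔH / Σ(L/K) = 2.74 / 381.0 = 0.007191 m/d (same in every zone)
Zone A: v = q/n = 0.007191/0.34 = 0.02115 m/d → t_A = 151/0.02115 = 7139 d
Zone B: v = q/n = 0.007191/0.26 = 0.02766 m/d → t_B = 139/0.02766 = 5026 d
Zone C: v = q/n = 0.007191/0.15 = 0.04794 m/d → t_C = 247/0.04794 = 5152 d
Total t = 7139 + 5026 + 5152 = 17320 d
   = 17320 / 365 = 47.4 yr

47.4 years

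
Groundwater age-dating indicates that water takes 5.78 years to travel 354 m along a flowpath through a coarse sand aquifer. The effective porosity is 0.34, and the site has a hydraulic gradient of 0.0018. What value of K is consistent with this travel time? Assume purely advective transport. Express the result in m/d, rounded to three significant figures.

t = 5.78 years = 2110 d
v = L / t = 354 / 2110 = 0.1678 m/d
K = v · n / i = 0.1678 × 0.34 / 0.0018 = 31.7 m/d

31.7 m/d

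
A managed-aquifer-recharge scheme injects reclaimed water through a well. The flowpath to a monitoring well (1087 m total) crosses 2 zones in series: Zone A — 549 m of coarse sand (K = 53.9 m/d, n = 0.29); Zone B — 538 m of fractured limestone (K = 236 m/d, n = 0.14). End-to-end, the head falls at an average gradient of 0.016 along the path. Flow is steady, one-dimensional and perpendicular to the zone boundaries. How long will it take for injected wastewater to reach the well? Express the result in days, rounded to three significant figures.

168 days

For zones in series the flux q is common to all zones; the equivalent conductivity is the harmonic (thickness-weighted) mean, K_eq = L_total / Σ(L_j/K_j).
Σ(L/K) = 549/53.9 + 538/236 = 10.19 + 2.280 = 12.47 d
K_eq = L_total / Σ(L/K) = 1087 / 12.47 = 87.20 m/d
q = K_eq · i = 87.20 × 0.016 = 1.395 m/d (same in every zone)
Zone A: v = q/n = 1.395/0.29 = 4.811 m/d → t_A = 549/4.811 = 114.1 d
Zone B: v = q/n = 1.395/0.14 = 9.966 m/d → t_B = 538/9.966 = 53.98 d
Total t = 114.1 + 53.98 = 168.1 d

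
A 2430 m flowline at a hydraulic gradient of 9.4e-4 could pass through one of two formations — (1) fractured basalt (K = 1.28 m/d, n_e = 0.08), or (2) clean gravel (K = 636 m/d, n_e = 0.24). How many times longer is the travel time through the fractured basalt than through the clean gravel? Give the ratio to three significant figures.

166

Unit 1 (fractured basalt): v = 1.28×9.4e-4/0.08 = 0.01504 m/d, t = 2430/0.01504 = 161600 d
Unit 2 (clean gravel): v = 636×9.4e-4/0.24 = 2.491 m/d, t = 2430/2.491 = 975.5 d
t(fractured basalt) / t(clean gravel) = 161600/975.5 = 166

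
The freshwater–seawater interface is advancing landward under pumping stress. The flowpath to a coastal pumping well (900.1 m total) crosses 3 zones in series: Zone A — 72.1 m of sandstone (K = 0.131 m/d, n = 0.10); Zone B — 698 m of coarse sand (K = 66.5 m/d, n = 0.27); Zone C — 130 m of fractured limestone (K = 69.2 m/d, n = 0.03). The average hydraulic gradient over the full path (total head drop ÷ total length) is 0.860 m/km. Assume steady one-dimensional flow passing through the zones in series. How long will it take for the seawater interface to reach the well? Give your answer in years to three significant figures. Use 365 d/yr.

For zones in series the flux q is common to all zones; the equivalent conductivity is the harmonic (thickness-weighted) mean, K_eq = L_total / Σ(L_j/K_j).
Σ(L/K) = 72.1/0.131 + 698/66.5 + 130/69.2 = 550.4 + 10.50 + 1.879 = 562.8 d
K_eq = L_total / Σ(L/K) = 900.1 / 562.8 = 1.599 m/d
q = K_eq · i = 1.599 × 8.6e-4 = 0.001376 m/d (same in every zone)
Zone A: v = q/n = 0.001376/0.10 = 0.01376 m/d → t_A = 72.1/0.01376 = 5242 d
Zone B: v = q/n = 0.001376/0.27 = 0.005095 m/d → t_B = 698/0.005095 = 137000 d
Zone C: v = q/n = 0.001376/0.03 = 0.04585 m/d → t_C = 130/0.04585 = 2835 d
Total t = 5242 + 137000 + 2835 = 145100 d
   = 145100 / 365 = 397 yr

397 years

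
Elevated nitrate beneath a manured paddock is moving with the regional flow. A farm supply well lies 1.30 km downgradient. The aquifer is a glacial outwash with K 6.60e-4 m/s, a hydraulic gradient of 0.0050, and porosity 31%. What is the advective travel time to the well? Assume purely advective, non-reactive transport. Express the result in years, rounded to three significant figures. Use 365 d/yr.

K = 6.60e-4 m/s × 86400 s/d = 57.02 m/d
Specific discharge q = 57.02 × 0.0050 = 0.2851 m/d
Seepage velocity v = q / n = 0.2851 / 0.31 = 0.9197 m/d
L = 1.30 km = 1300 m
t = L / v = 1300 / 0.9197 = 1413 d
   = 1413 / 365 = 3.87 yr

3.87 years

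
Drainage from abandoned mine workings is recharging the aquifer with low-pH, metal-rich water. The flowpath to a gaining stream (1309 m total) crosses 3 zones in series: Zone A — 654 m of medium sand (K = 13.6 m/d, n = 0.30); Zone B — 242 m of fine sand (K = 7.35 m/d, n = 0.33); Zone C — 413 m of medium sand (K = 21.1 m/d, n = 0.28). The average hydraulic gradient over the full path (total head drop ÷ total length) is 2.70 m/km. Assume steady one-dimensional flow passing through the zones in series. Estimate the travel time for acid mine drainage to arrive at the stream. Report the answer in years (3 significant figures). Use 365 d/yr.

Continuity: the same q passes through each zone, so ΔH = q·Σ(L_j/K_j) — the zones act as resistances in series.
Σ(L/K) = 654/13.6 + 242/7.35 + 413/21.1 = 48.09 + 32.93 + 19.57 = 100.6 d
K_eq = L_total / Σ(L/K) = 1309 / 100.6 = 13.01 m/d
q = K_eq · i = 13.01 × 0.0027 = 0.03514 m/d (same in every zone)
Zone A: v = q/n = 0.03514/0.30 = 0.1171 m/d → t_A = 654/0.1171 = 5584 d
Zone B: v = q/n = 0.03514/0.33 = 0.1065 m/d → t_B = 242/0.1065 = 2273 d
Zone C: v = q/n = 0.03514/0.28 = 0.1255 m/d → t_C = 413/0.1255 = 3291 d
Total t = 5584 + 2273 + 3291 = 11150 d
   = 11150 / 365 = 30.5 yr

30.5 years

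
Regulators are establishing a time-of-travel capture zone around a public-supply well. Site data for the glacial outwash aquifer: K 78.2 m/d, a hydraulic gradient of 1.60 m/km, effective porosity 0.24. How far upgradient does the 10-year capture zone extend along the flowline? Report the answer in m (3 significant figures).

q = Ki = 78.2 × 0.0016 = 0.1251 m/d
v_s = q/n_e = 0.1251/0.24 = 0.5213 m/d
T = 10 yr × 365 = 3650 d
L = v × T = 0.5213 × 3650 = 1903 m

1900 m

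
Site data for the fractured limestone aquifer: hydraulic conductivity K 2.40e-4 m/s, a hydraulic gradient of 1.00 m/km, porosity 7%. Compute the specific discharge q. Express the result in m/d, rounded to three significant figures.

K = 2.40e-4 m/s × 86400 s/d = 20.74 m/d
Specific discharge q = 20.74 × 0.0010 = 0.02074 m/d

0.0207 m/d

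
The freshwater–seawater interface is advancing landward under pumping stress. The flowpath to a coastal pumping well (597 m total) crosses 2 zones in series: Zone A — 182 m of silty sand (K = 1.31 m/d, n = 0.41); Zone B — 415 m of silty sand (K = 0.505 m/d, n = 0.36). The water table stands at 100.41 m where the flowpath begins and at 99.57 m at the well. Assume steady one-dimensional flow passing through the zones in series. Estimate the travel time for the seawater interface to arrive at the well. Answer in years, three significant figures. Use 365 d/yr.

Total head drop ΔH = 100.41 − 99.57 = 0.84 m
Steady 1-D flow in series ⇒ the Darcy flux q is identical in every zone and the zone head losses add (resistances L/K in series).
Σ(L/K) = 182/1.31 + 415/0.505 = 138.9 + 821.8 = 960.7 d
q = ΔH / Σ(L/K) = 0.84 / 960.7 = 8.744e-4 m/d (same in every zone)
Zone A: v = q/n = 8.744e-4/0.41 = 0.002133 m/d → t_A = 182/0.002133 = 85340 d
Zone B: v = q/n = 8.744e-4/0.36 = 0.002429 m/d → t_B = 415/0.002429 = 170900 d
Total t = 85340 + 170900 = 256200 d
   = 256200 / 365 = 702 yr

702 years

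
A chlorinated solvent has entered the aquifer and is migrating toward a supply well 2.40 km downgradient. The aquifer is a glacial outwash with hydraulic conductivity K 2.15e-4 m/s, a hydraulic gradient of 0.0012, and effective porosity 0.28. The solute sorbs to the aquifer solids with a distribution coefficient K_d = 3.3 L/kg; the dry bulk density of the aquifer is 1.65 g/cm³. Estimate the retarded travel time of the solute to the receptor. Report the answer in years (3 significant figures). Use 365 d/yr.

1690 years

K = 2.15e-4 m/s × 86400 s/d = 18.58 m/d
q = Ki = 18.58 × 0.0012 = 0.02229 m/d
Seepage velocity v = q / n = 0.02229 / 0.28 = 0.07961 m/d
Retardation R = 1 + ρ_b·K_d/n = 1 + 1.65×3.3/0.28 = 20.45
Contaminant velocity v_c = v/R = 0.07961/20.45 = 0.003894 m/d
L = 2.40 km = 2400 m
t = L/v_c = 2400/0.003894 = 616400 d
   = 616400/365 = 1690 yr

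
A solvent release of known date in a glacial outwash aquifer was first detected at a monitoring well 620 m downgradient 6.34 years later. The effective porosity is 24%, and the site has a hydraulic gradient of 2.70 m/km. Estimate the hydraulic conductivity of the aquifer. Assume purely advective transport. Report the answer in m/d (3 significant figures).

t = 6.34 years = 2314 d
v = L / t = 620 / 2314 = 0.2679 m/d
K = v · n / i = 0.2679 × 0.24 / 0.0027 = 23.8 m/d

23.8 m/d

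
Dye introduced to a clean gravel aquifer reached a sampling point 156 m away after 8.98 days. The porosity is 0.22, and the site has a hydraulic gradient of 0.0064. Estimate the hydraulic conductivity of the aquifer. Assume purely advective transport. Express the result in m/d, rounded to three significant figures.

v = L / t = 156 / 8.98 = 17.37 m/d
K = v · n / i = 17.37 × 0.22 / 0.0064 = 597 m/d

597 m/d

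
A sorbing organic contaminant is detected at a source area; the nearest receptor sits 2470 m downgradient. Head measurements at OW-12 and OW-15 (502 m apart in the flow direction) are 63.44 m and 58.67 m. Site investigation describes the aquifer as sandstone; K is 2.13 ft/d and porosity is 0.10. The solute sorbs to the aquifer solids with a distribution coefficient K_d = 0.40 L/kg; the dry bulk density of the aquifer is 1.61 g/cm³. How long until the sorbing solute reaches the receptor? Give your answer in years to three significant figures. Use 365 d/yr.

Hydraulic gradient i = (63.44 − 58.67) / 502 = 4.77 / 502 = 0.009502
K = 2.13 ft/d × 0.3048 = 0.6492 m/d
Specific discharge q = 0.6492 × 0.009502 = 0.006169 m/d
v = Ki/n = 0.6492·0.009502/0.10 = 0.06169 m/d
Retardation R = 1 + ρ_b·K_d/n = 1 + 1.61×0.40/0.10 = 7.440
Contaminant velocity v_c = v/R = 0.06169/7.440 = 0.008292 m/d
t = L/v_c = 2470/0.008292 = 297900 d
   = 297900/365 = 816 yr

816 years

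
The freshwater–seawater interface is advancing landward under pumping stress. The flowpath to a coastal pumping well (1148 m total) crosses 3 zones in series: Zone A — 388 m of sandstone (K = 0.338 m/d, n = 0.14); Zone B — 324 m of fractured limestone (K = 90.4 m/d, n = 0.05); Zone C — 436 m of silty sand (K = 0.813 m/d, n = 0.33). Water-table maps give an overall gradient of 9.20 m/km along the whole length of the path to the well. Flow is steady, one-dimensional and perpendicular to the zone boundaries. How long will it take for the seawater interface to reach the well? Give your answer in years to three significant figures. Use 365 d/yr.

93.9 years

Continuity: the same q passes through each zone, so ΔH = q·Σ(L_j/K_j) — the zones act as resistances in series.
Σ(L/K) = 388/0.338 + 324/90.4 + 436/0.813 = 1148 + 3.584 + 536.3 = 1688 d
K_eq = L_total / Σ(L/K) = 1148 / 1688 = 0.6802 m/d
q = K_eq · i = 0.6802 × 0.0092 = 0.006258 m/d (same in every zone)
Zone A: v = q/n = 0.006258/0.14 = 0.04470 m/d → t_A = 388/0.04470 = 8681 d
Zone B: v = q/n = 0.006258/0.05 = 0.1252 m/d → t_B = 324/0.1252 = 2589 d
Zone C: v = q/n = 0.006258/0.33 = 0.01896 m/d → t_C = 436/0.01896 = 22990 d
Total t = 8681 + 2589 + 22990 = 34260 d
   = 34260 / 365 = 93.9 yr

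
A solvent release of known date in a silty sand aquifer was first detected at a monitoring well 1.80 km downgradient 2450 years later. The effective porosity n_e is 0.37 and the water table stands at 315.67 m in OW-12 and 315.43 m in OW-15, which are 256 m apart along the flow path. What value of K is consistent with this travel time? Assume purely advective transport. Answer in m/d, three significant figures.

0.794 m/d

Hydraulic gradient i = (315.67 − 315.43) / 256 = 0.24 / 256 = 9.375e-4
t = 2450 years = 894300 d
L = 1.80 km = 1800 m
v = L / t = 1800 / 894300 = 0.002013 m/d
K = v · n / i = 0.002013 × 0.37 / 9.375e-4 = 0.794 m/d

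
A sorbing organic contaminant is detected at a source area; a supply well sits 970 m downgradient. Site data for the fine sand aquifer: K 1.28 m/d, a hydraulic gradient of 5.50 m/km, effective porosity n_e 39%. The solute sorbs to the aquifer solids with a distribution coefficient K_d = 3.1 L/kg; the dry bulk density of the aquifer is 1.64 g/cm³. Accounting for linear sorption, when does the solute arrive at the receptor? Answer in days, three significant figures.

q = Ki = 1.28 × 0.0055 = 0.007040 m/d
v = Ki/n = 1.28·0.0055/0.39 = 0.01805 m/d
Retardation R = 1 + ρ_b·K_d/n = 1 + 1.64×3.1/0.39 = 14.04
Contaminant velocity v_c = v/R = 0.01805/14.04 = 0.001286 m/d
t = L/v_c = 970/0.001286 = 754200 d

754000 days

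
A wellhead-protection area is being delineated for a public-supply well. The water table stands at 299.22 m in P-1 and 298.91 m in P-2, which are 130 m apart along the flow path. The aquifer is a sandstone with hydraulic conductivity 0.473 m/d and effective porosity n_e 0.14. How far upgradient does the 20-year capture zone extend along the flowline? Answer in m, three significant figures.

58.8 m

Hydraulic gradient i = (299.22 − 298.91) / 130 = 0.31 / 130 = 0.002385
Specific discharge q = 0.473 × 0.002385 = 0.001128 m/d
Average linear velocity = 0.001128 / 0.14 = 0.008057 m/d
T = 20 yr × 365 = 7300 d
L = v × T = 0.008057 × 7300 = 58.81 m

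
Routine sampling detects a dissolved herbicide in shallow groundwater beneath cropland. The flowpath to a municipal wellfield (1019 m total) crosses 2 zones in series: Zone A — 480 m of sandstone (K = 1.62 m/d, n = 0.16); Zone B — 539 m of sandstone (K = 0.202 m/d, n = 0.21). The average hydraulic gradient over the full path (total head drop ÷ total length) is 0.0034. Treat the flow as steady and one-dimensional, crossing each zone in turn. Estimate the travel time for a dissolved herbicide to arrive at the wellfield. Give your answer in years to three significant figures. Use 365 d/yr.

Steady 1-D flow in series ⇒ the Darcy flux q is identical in every zone and the zone head losses add (resistances L/K in series).
Σ(L/K) = 480/1.62 + 539/0.202 = 296.3 + 2668 = 2965 d
K_eq = L_total / Σ(L/K) = 1019 / 2965 = 0.3437 m/d
q = K_eq · i = 0.3437 × 0.0034 = 0.001169 m/d (same in every zone)
Zone A: v = q/n = 0.001169/0.16 = 0.007304 m/d → t_A = 480/0.007304 = 65720 d
Zone B: v = q/n = 0.001169/0.21 = 0.005565 m/d → t_B = 539/0.005565 = 96860 d
Total t = 65720 + 96860 = 162600 d
   = 162600 / 365 = 445 yr

445 years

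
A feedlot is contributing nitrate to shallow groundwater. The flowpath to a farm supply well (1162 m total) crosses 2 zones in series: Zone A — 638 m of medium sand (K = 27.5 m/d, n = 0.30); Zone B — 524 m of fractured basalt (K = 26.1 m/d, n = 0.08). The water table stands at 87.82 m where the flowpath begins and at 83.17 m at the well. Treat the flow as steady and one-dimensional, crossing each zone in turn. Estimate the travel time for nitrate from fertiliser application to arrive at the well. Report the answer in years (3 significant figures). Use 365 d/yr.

5.95 years

Total head drop ΔH = 87.82 − 83.17 = 4.65 m
Continuity: the same q passes through each zone, so ΔH = q·Σ(L_j/K_j) — the zones act as resistances in series.
Σ(L/K) = 638/27.5 + 524/26.1 = 23.20 + 20.08 = 43.28 d
q = ΔH / Σ(L/K) = 4.65 / 43.28 = 0.1074 m/d (same in every zone)
Zone A: v = q/n = 0.1074/0.30 = 0.3582 m/d → t_A = 638/0.3582 = 1781 d
Zone B: v = q/n = 0.1074/0.08 = 1.343 m/d → t_B = 524/1.343 = 390.1 d
Total t = 1781 + 390.1 = 2171 d
   = 2171 / 365 = 5.95 yr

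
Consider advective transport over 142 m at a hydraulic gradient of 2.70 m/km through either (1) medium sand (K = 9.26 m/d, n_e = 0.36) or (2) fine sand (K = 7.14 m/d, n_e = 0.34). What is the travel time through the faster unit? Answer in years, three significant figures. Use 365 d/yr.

5.60 years

Unit 1 (medium sand): v = 9.26×0.0027/0.36 = 0.06945 m/d, t = 142/0.06945 = 2045 d
Unit 2 (fine sand): v = 7.14×0.0027/0.34 = 0.05670 m/d, t = 142/0.05670 = 2504 d
Faster: 2045 d / 365 = 5.60 yr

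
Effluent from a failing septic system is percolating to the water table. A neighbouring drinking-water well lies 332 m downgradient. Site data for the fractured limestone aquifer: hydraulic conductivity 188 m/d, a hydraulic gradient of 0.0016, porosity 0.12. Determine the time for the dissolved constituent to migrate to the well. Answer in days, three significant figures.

Darcy flux q = K·i = 188 × 0.0016 = 0.3008 m/d
v_s = q/n_e = 0.3008/0.12 = 2.507 m/d
t = L / v = 332 / 2.507 = 132.4 d

132 days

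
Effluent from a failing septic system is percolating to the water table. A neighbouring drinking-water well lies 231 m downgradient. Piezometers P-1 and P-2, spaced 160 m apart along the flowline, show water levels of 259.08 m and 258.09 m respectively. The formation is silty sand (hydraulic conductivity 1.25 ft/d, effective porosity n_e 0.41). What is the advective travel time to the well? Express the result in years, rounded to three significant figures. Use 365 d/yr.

Hydraulic gradient i = (259.08 − 258.09) / 160 = 0.99 / 160 = 0.006188
K = 1.25 ft/d × 0.3048 = 0.3810 m/d
Darcy flux q = K·i = 0.3810 × 0.006188 = 0.002357 m/d
v_s = q/n_e = 0.002357/0.41 = 0.005750 m/d
t = L / v = 231 / 0.005750 = 40170 d
   = 40170 / 365 = 110 yr

110 years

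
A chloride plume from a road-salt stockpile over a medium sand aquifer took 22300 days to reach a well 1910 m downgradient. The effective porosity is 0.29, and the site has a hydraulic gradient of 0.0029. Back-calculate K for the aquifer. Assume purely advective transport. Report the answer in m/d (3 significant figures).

8.57 m/d

v = L / t = 1910 / 22300 = 0.08565 m/d
K = v · n / i = 0.08565 × 0.29 / 0.0029 = 8.57 m/d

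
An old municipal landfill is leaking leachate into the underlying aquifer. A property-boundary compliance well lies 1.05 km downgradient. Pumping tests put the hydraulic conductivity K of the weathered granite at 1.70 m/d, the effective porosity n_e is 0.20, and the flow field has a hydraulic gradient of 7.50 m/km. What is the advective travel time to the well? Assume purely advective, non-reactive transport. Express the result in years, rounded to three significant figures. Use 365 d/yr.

Darcy flux q = K·i = 1.70 × 0.0075 = 0.01275 m/d
v_s = q/n_e = 0.01275/0.20 = 0.06375 m/d
L = 1.05 km = 1050 m
t = L / v = 1050 / 0.06375 = 16470 d
   = 16470 / 365 = 45.1 yr

45.1 years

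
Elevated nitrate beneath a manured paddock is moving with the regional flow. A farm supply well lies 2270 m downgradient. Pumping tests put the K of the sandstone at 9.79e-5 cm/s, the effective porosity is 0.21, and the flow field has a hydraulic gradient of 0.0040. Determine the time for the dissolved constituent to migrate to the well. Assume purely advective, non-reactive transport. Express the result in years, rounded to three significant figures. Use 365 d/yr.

3860 years

K = 9.79e-5 cm/s × 864 = 0.08459 m/d
Darcy flux q = K·i = 0.08459 × 0.0040 = 3.383e-4 m/d
v_s = q/n_e = 3.383e-4/0.21 = 0.001611 m/d
t = L / v = 2270 / 0.001611 = 1.409e6 d
   = 1.409e6 / 365 = 3860 yr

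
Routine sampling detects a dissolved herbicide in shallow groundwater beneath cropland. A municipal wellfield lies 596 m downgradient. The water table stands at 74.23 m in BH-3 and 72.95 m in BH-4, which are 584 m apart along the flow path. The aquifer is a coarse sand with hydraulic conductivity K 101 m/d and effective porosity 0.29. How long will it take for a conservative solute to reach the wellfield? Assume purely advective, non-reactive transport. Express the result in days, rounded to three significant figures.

Hydraulic gradient i = (74.23 − 72.95) / 584 = 1.28 / 584 = 0.002192
Specific discharge q = 101 × 0.002192 = 0.2214 m/d
Seepage velocity v = q / n = 0.2214 / 0.29 = 0.7633 m/d
t = L / v = 596 / 0.7633 = 780.8 d

781 days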